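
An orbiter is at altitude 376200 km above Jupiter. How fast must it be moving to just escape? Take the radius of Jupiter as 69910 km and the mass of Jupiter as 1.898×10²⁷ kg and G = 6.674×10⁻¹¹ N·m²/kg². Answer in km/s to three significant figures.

v_esc ≈ 23.8 km/s

μ = GM = 6.674×10⁻¹¹ × 1.898×10²⁷ = 1.267×10¹⁷ m³/s².
r = 69910 + 376200 = 446110 km = 4.4611×10⁸ m.
Escape speed v_esc = √(2μ/r) = √(2 × 1.267×10¹⁷ / 4.461×10⁸) = √(5.679×10⁸) = 23830 m/s.
= 23.83 km/s.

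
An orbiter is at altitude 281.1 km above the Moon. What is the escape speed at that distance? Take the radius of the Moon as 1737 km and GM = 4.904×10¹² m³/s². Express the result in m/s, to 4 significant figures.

r = 1737 + 281.1 = 2018.1 km = 2.0181×10⁶ m.
Escape speed v_esc = √(2μ/r) = √(2 × 4.904×10¹² / 2.018×10⁶) = √(4.860×10⁶) = 2205 m/s.

v_esc ≈ 2205 m/s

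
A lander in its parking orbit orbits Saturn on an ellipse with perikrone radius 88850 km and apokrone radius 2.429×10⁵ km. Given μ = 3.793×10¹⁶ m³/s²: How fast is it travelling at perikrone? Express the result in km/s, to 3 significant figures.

Semi-major axis a = (r_p + r_a)/2 = 1.6588×10⁵ km = 1.659×10⁸ m.
Vis-viva: v² = μ(2/r − 1/a) = 3.793×10¹⁶ × (2.251×10⁻⁸ − 6.029×10⁻⁹) = 6.251×10⁸ m²/s².
v = 25000 m/s = 25.00 km/s.

v ≈ 25.0 km/s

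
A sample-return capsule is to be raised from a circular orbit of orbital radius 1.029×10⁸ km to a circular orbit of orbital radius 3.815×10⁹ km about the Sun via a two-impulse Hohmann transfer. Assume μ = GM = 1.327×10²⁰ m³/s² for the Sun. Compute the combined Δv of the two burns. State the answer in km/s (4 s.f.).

r₁ = 1.029×10⁸ km = 1.029×10¹¹ m.
r₂ = 3.815×10⁹ km = 3.815×10¹² m.
Transfer ellipse a_t = (r₁ + r₂)/2 = 1.959×10¹² m.
At r₁: circular v_c1 = √(μ/r₁) = 35910 m/s; transfer-perihelion v_p = √[μ(2/r₁ − 1/a_t)] = 50110 m/s.
Δv₁ = v_p − v_c1 = 14200 m/s.
At r₂: circular v_c2 = √(μ/r₂) = 5898 m/s; transfer-aphelion v_a = √[μ(2/r₂ − 1/a_t)] = 1352 m/s.
Δv₂ = v_c2 − v_a = 4546 m/s.
Total Δv = Δv₁ + Δv₂ = 18750 m/s = 18.75 km/s.

Δv_total ≈ 18.75 km/s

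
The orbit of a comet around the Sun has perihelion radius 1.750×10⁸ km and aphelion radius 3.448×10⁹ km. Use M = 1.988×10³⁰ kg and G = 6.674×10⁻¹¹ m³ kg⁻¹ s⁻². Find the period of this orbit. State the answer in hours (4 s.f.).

μ = GM = 6.674×10⁻¹¹ × 1.988×10³⁰ = 1.327×10²⁰ m³/s².
Semi-major axis a = (r_p + r_a)/2 = (1.7500×10⁸ + 3.4480×10⁹)/2 = 1.8115×10⁹ km = 1.812×10¹² m.
By Kepler's third law T = 2π√(a³/μ) = 2π × 2.117×10⁸ = 1.330×10⁹ s.
= 3.694×10⁵ hours.

T ≈ 369400 hours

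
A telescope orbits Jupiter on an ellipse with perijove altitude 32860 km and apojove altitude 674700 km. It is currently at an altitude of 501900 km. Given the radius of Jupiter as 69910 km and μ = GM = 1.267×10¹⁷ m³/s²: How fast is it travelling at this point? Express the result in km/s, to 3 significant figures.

v ≈ 12.0 km/s

r_p = 69910 + 32860 = 102770 km = 1.0277×10⁸ m.
r_a = 69910 + 674700 = 744610 km = 7.4461×10⁸ m.
r = 69910 + 501900 = 5.7181×10⁵ km = 5.718×10⁸ m.
Semi-major axis a = (r_p + r_a)/2 = 4.2369×10⁵ km = 4.237×10⁸ m.
Vis-viva: v² = μ(2/r − 1/a) = 1.267×10¹⁷ × (3.498×10⁻⁹ − 2.360×10⁻⁹) = 1.441×10⁸ m²/s².
v = 12000 m/s = 12.00 km/s.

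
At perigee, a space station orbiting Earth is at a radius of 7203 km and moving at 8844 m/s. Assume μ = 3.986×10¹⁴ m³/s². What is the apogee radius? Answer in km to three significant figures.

r_p = 7.203×10⁶ m.
Specific energy ε = v²/2 − μ/r = -1.623×10⁷ J/kg, so a = −μ/(2ε) = 1.228×10⁷ m.
The apsides satisfy r_p + r_a = 2a, so the apogee radius is 2a − r_p = 1.736×10⁷ m = 17357 km.

apogee radius ≈ 17400 km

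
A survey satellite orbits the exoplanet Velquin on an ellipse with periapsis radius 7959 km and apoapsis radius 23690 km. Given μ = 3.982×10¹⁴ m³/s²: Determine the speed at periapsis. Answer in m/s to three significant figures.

Semi-major axis a = (r_p + r_a)/2 = 15824 km = 1.582×10⁷ m.
Vis-viva: v² = μ(2/r − 1/a) = 3.982×10¹⁴ × (2.513×10⁻⁷ − 6.319×10⁻⁸) = 7.490×10⁷ m²/s².
v = 8654 m/s.

v ≈ 8650 m/s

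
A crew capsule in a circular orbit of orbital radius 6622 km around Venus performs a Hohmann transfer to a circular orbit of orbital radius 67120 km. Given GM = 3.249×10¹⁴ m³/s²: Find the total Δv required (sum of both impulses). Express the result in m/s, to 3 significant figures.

r₁ = 6622 km = 6.622×10⁶ m.
r₂ = 67120 km = 6.712×10⁷ m.
Transfer ellipse a_t = (r₁ + r₂)/2 = 3.687×10⁷ m.
At r₁: circular v_c1 = √(μ/r₁) = 7005 m/s; transfer-periapsis v_p = √[μ(2/r₁ − 1/a_t)] = 9451 m/s.
Δv₁ = v_p − v_c1 = 2446 m/s.
At r₂: circular v_c2 = √(μ/r₂) = 2200 m/s; transfer-apoapsis v_a = √[μ(2/r₂ − 1/a_t)] = 932.4 m/s.
Δv₂ = v_c2 − v_a = 1268 m/s.
Total Δv = Δv₁ + Δv₂ = 3714 m/s.

Δv_total ≈ 3710 m/s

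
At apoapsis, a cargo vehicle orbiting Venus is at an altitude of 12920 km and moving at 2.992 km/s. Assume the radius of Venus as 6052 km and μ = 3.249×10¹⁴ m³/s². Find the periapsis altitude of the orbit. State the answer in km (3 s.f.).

periapsis altitude ≈ 661 km

r_a = 6052 + 12920 = 18972 km = 1.897×10⁷ m.
Specific energy ε = v²/2 − μ/r = -1.265×10⁷ J/kg, so a = −μ/(2ε) = 1.284×10⁷ m.
The apsides satisfy r_p + r_a = 2a, so the periapsis radius is 2a − r_a = 6.713×10⁶ m = 6713.4 km.
Periapsis altitude = 6713.4 − 6052 = 661.41 km.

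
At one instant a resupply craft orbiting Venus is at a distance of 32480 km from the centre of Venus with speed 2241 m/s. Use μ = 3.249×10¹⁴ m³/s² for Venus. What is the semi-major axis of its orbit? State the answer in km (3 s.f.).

a ≈ 21700 km

r = 3.248×10⁷ m.
Vis-viva rearranged: 1/a = 2/r − v²/μ = 6.158×10⁻⁸ − 1.546×10⁻⁸ = 4.612×10⁻⁸ m⁻¹.
a = 2.168×10⁷ m = 21683 km.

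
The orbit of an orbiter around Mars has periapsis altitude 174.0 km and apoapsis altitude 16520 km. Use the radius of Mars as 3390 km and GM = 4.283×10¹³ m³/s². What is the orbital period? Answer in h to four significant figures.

T ≈ 10.72 h

r_p = 3390 + 174.0 = 3564.0 km = 3.5640×10⁶ m.
r_a = 3390 + 16520 = 19910 km = 1.9910×10⁷ m.
Semi-major axis a = (r_p + r_a)/2 = (3564.0 + 19910)/2 = 11737 km = 1.174×10⁷ m.
By Kepler's third law T = 2π√(a³/μ) = 2π × 6.144×10³ = 3.860×10⁴ s.
= 10.72 h.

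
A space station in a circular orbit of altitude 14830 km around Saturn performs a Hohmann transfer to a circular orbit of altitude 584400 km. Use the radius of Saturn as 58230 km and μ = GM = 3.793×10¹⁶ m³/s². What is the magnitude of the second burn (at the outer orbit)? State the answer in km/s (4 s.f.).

Δv ≈ 4.211 km/s

r₁ = 58230 + 14830 = 73060 km = 7.3060×10⁷ m.
r₂ = 58230 + 584400 = 642630 km = 6.4263×10⁸ m.
Transfer ellipse a_t = (r₁ + r₂)/2 = 3.578×10⁸ m.
At r₁: circular v_c1 = √(μ/r₁) = 22790 m/s; transfer-perikrone v_p = √[μ(2/r₁ − 1/a_t)] = 30530 m/s.
At r₂: circular v_c2 = √(μ/r₂) = 7683 m/s; transfer-apokrone v_a = √[μ(2/r₂ − 1/a_t)] = 3471 m/s.
Δv₂ = v_c2 − v_a = 4211 m/s.
= 4.211 km/s.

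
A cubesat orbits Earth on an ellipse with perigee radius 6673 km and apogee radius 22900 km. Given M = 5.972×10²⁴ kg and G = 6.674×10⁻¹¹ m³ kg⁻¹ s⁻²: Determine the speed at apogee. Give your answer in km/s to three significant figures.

μ = GM = 6.674×10⁻¹¹ × 5.972×10²⁴ = 3.986×10¹⁴ m³/s².
Semi-major axis a = (r_p + r_a)/2 = 14786 km = 1.479×10⁷ m.
Vis-viva: v² = μ(2/r − 1/a) = 3.986×10¹⁴ × (8.734×10⁻⁸ − 6.763×10⁻⁸) = 7.855×10⁶ m²/s².
v = 2803 m/s = 2.803 km/s.

v ≈ 2.80 km/s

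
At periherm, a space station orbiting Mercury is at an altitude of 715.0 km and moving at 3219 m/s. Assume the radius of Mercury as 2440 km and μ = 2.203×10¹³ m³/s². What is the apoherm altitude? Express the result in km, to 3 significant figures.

r_p = 2440 + 715.0 = 3155.0 km = 3.155×10⁶ m.
Specific energy ε = v²/2 − μ/r = -1.802×10⁶ J/kg, so a = −μ/(2ε) = 6.114×10⁶ m.
The apsides satisfy r_p + r_a = 2a, so the apoherm radius is 2a − r_p = 9.073×10⁶ m = 9073.1 km.
Apoherm altitude = 9073.1 − 2440 = 6633.1 km.

apoherm altitude ≈ 6630 km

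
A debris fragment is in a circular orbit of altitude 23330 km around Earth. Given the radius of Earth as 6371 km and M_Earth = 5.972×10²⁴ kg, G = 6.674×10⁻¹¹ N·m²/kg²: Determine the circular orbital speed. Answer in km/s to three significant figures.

v ≈ 3.66 km/s

μ = GM = 6.674×10⁻¹¹ × 5.972×10²⁴ = 3.986×10¹⁴ m³/s².
r = 6371 + 23330 = 29701 km = 2.9701×10⁷ m.
For a circular orbit v = √(μ/r) = √(3.986×10¹⁴ / 2.970×10⁷) = √(1.342×10⁷) = 3663 m/s.
That is 3.663 km/s.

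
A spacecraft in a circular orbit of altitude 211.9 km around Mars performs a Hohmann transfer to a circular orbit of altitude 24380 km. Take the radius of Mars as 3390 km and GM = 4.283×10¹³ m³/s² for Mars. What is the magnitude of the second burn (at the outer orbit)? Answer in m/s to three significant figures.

Δv ≈ 647 m/s

r₁ = 3390 + 211.9 = 3601.9 km = 3.6019×10⁶ m.
r₂ = 3390 + 24380 = 27770 km = 2.7770×10⁷ m.
Transfer ellipse a_t = (r₁ + r₂)/2 = 1.569×10⁷ m.
At r₁: circular v_c1 = √(μ/r₁) = 3448 m/s; transfer-periapsis v_p = √[μ(2/r₁ − 1/a_t)] = 4588 m/s.
At r₂: circular v_c2 = √(μ/r₂) = 1242 m/s; transfer-apoapsis v_a = √[μ(2/r₂ − 1/a_t)] = 595.1 m/s.
Δv₂ = v_c2 − v_a = 646.8 m/s.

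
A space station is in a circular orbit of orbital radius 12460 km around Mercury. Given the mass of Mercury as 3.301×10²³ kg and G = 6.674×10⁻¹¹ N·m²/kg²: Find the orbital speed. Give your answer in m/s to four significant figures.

μ = GM = 6.674×10⁻¹¹ × 3.301×10²³ = 2.203×10¹³ m³/s².
r = 12460 km = 1.246×10⁷ m.
For a circular orbit v = √(μ/r) = √(2.203×10¹³ / 1.246×10⁷) = √(1.768×10⁶) = 1330 m/s.

v ≈ 1330 m/s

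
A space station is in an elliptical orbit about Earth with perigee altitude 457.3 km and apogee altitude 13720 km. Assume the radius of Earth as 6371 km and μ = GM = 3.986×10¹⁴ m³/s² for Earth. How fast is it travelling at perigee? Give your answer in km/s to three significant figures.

v ≈ 9.33 km/s

r_p = 6371 + 457.3 = 6828.3 km = 6.8283×10⁶ m.
r_a = 6371 + 13720 = 20091 km = 2.0091×10⁷ m.
Semi-major axis a = (r_p + r_a)/2 = 13460 km = 1.346×10⁷ m.
Vis-viva: v² = μ(2/r − 1/a) = 3.986×10¹⁴ × (2.929×10⁻⁷ − 7.430×10⁻⁸) = 8.713×10⁷ m²/s².
v = 9335 m/s = 9.335 km/s.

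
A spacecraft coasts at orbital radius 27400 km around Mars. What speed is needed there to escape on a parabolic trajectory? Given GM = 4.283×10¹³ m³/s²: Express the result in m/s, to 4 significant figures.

v_esc ≈ 1768 m/s

r = 27400 km = 2.740×10⁷ m.
Escape speed v_esc = √(2μ/r) = √(2 × 4.283×10¹³ / 2.740×10⁷) = √(3.126×10⁶) = 1768 m/s.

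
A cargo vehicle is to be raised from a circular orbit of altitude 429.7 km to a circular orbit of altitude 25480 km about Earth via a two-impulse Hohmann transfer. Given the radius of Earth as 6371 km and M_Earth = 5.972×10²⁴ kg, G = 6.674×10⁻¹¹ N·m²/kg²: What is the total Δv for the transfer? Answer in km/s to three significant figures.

Δv_total ≈ 3.61 km/s

μ = GM = 6.674×10⁻¹¹ × 5.972×10²⁴ = 3.986×10¹⁴ m³/s².
r₁ = 6371 + 429.7 = 6800.7 km = 6.8007×10⁶ m.
r₂ = 6371 + 25480 = 31851 km = 3.1851×10⁷ m.
Transfer ellipse a_t = (r₁ + r₂)/2 = 1.933×10⁷ m.
At r₁: circular v_c1 = √(μ/r₁) = 7656 m/s; transfer-perigee v_p = √[μ(2/r₁ − 1/a_t)] = 9828 m/s.
Δv₁ = v_p − v_c1 = 2173 m/s.
At r₂: circular v_c2 = √(μ/r₂) = 3537 m/s; transfer-apogee v_a = √[μ(2/r₂ − 1/a_t)] = 2098 m/s.
Δv₂ = v_c2 − v_a = 1439 m/s.
Total Δv = Δv₁ + Δv₂ = 3612 m/s = 3.612 km/s.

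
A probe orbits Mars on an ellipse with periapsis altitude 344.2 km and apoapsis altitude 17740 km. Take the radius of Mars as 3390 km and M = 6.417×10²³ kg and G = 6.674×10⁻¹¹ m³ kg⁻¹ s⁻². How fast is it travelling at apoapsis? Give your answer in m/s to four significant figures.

μ = GM = 6.674×10⁻¹¹ × 6.417×10²³ = 4.283×10¹³ m³/s².
r_p = 3390 + 344.2 = 3734.2 km = 3.7342×10⁶ m.
r_a = 3390 + 17740 = 21130 km = 2.1130×10⁷ m.
Semi-major axis a = (r_p + r_a)/2 = 12432 km = 1.243×10⁷ m.
Vis-viva: v² = μ(2/r − 1/a) = 4.283×10¹³ × (9.465×10⁻⁸ − 8.044×10⁻⁸) = 6.088×10⁵ m²/s².
v = 780.3 m/s.

v ≈ 780.3 m/s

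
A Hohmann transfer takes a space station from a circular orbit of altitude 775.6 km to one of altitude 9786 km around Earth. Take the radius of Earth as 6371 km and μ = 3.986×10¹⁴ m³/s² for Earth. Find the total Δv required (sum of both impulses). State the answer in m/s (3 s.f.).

Δv_total ≈ 2400 m/s

r₁ = 6371 + 775.6 = 7146.6 km = 7.1466×10⁶ m.
r₂ = 6371 + 9786 = 16157 km = 1.6157×10⁷ m.
Transfer ellipse a_t = (r₁ + r₂)/2 = 1.165×10⁷ m.
At r₁: circular v_c1 = √(μ/r₁) = 7468 m/s; transfer-perigee v_p = √[μ(2/r₁ − 1/a_t)] = 8794 m/s.
Δv₁ = v_p − v_c1 = 1326 m/s.
At r₂: circular v_c2 = √(μ/r₂) = 4967 m/s; transfer-apogee v_a = √[μ(2/r₂ − 1/a_t)] = 3890 m/s.
Δv₂ = v_c2 − v_a = 1077 m/s.
Total Δv = Δv₁ + Δv₂ = 2403 m/s.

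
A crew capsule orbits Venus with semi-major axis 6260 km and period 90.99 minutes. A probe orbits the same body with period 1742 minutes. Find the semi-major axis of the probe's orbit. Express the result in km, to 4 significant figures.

a₂ ≈ 44800 km

Kepler's third law: a³ ∝ T², so a₂ = a₁ (T₂/T₁)^(2/3).
T₂/T₁ = 19.14, (T₂/T₁)^(2/3) = 7.157.
a₂ = 6260 × 7.157 = 44800 km.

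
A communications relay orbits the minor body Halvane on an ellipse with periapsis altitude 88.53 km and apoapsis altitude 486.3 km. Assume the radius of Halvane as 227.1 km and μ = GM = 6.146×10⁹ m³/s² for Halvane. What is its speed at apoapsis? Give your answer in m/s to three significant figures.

r_p = 227.1 + 88.53 = 315.63 km = 3.1563×10⁵ m.
r_a = 227.1 + 486.3 = 713.40 km = 7.1340×10⁵ m.
Semi-major axis a = (r_p + r_a)/2 = 514.51 km = 5.145×10⁵ m.
Vis-viva: v² = μ(2/r − 1/a) = 6.146×10⁹ × (2.803×10⁻⁶ − 1.944×10⁻⁶) = 5.285×10³ m²/s².
v = 72.70 m/s.

v ≈ 72.7 m/s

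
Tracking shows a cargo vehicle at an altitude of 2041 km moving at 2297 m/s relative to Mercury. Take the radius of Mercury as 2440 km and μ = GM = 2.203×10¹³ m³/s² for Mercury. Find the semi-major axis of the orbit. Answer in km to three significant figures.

r = 2440 + 2041 = 4481.0 km = 4.481×10⁶ m.
Specific orbital energy ε = v²/2 − μ/r = (2297)²/2 − 2.203×10¹³/4.481×10⁶ = -2.278×10⁶ J/kg.
Since ε = −μ/(2a), a = −μ/(2ε) = 4.835×10⁶ m = 4834.9 km.

a ≈ 4830 km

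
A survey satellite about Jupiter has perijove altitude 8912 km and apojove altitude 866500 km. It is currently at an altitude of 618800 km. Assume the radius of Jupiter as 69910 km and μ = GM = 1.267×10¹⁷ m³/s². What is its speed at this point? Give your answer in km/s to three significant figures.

v ≈ 10.9 km/s

r_p = 69910 + 8912 = 78822 km = 7.8822×10⁷ m.
r_a = 69910 + 866500 = 936410 km = 9.3641×10⁸ m.
r = 69910 + 618800 = 6.8871×10⁵ km = 6.887×10⁸ m.
Semi-major axis a = (r_p + r_a)/2 = 5.0762×10⁵ km = 5.076×10⁸ m.
Vis-viva: v² = μ(2/r − 1/a) = 1.267×10¹⁷ × (2.904×10⁻⁹ − 1.970×10⁻⁹) = 1.183×10⁸ m²/s².
v = 10880 m/s = 10.88 km/s.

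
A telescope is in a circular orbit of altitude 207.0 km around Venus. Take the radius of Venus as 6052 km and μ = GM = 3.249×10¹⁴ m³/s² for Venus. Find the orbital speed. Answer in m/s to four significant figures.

r = 6052 + 207.0 = 6259.0 km = 6.2590×10⁶ m.
For a circular orbit v = √(μ/r) = √(3.249×10¹⁴ / 6.259×10⁶) = √(5.191×10⁷) = 7205 m/s.

v ≈ 7205 m/s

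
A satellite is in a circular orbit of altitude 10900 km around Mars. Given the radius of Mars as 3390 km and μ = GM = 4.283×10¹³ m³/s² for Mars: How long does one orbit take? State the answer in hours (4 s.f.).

T ≈ 14.41 hours

r = 3390 + 10900 = 14290 km = 1.4290×10⁷ m.
Kepler's third law: T = 2π√(r³/μ) = 2π√((1.429×10⁷)³ / 4.283×10¹³).
r³/μ = 6.813×10⁷ s², so T = 2π × 8.254×10³ = 5.186×10⁴ s.
Converting: 5.186×10⁴ s ÷ 3600 = 14.41 hours.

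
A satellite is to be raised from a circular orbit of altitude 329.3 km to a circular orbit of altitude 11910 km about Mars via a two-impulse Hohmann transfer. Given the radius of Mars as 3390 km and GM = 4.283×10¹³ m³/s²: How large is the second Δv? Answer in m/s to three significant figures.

r₁ = 3390 + 329.3 = 3719.3 km = 3.7193×10⁶ m.
r₂ = 3390 + 11910 = 15300 km = 1.5300×10⁷ m.
Transfer ellipse a_t = (r₁ + r₂)/2 = 9.510×10⁶ m.
At r₁: circular v_c1 = √(μ/r₁) = 3393 m/s; transfer-periapsis v_p = √[μ(2/r₁ − 1/a_t)] = 4304 m/s.
At r₂: circular v_c2 = √(μ/r₂) = 1673 m/s; transfer-apoapsis v_a = √[μ(2/r₂ − 1/a_t)] = 1046 m/s.
Δv₂ = v_c2 − v_a = 626.8 m/s.

Δv ≈ 627 m/s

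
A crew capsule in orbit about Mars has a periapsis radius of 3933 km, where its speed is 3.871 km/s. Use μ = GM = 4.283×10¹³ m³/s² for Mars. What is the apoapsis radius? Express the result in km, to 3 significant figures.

apoapsis radius ≈ 8670 km

r_p = 3.933×10⁶ m.
Specific energy ε = v²/2 − μ/r = -3.398×10⁶ J/kg, so a = −μ/(2ε) = 6.303×10⁶ m.
The apsides satisfy r_p + r_a = 2a, so the apoapsis radius is 2a − r_p = 8.673×10⁶ m = 8673.0 km.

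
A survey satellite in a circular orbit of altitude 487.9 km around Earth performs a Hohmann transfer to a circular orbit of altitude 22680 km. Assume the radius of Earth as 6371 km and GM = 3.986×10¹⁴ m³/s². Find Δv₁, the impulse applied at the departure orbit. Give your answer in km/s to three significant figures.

Δv ≈ 2.07 km/s

r₁ = 6371 + 487.9 = 6858.9 km = 6.8589×10⁶ m.
r₂ = 6371 + 22680 = 29051 km = 2.9051×10⁷ m.
Transfer ellipse a_t = (r₁ + r₂)/2 = 1.795×10⁷ m.
At r₁: circular v_c1 = √(μ/r₁) = 7623 m/s; transfer-perigee v_p = √[μ(2/r₁ − 1/a_t)] = 9697 m/s.
Δv₁ = v_p − v_c1 = 2074 m/s.
= 2.074 km/s.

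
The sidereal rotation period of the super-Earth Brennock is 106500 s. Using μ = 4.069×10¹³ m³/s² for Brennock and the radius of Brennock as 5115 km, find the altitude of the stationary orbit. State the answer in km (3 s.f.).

A synchronous orbit has period T, so by Kepler's third law a = (μT²/4π²)^(1/3).
μT²/4π² = 4.069×10¹³ × (1.065×10⁵)² / 39.48 = 1.169×10²² m³.
a = 2.270×10⁷ m = 22696 km.
Altitude h = a − R = 22696 − 5115 = 17581 km.

h_sync ≈ 17600 km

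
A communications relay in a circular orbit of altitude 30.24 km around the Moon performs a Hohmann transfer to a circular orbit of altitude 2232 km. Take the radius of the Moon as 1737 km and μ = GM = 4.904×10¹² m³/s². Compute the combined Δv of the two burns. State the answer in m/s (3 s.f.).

Δv_total ≈ 533 m/s

r₁ = 1737 + 30.24 = 1767.2 km = 1.7672×10⁶ m.
r₂ = 1737 + 2232 = 3969.0 km = 3.9690×10⁶ m.
Transfer ellipse a_t = (r₁ + r₂)/2 = 2.868×10⁶ m.
At r₁: circular v_c1 = √(μ/r₁) = 1666 m/s; transfer-perilune v_p = √[μ(2/r₁ − 1/a_t)] = 1960 m/s.
Δv₁ = v_p − v_c1 = 293.8 m/s.
At r₂: circular v_c2 = √(μ/r₂) = 1112 m/s; transfer-apolune v_a = √[μ(2/r₂ − 1/a_t)] = 872.5 m/s.
Δv₂ = v_c2 − v_a = 239.0 m/s.
Total Δv = Δv₁ + Δv₂ = 532.8 m/s.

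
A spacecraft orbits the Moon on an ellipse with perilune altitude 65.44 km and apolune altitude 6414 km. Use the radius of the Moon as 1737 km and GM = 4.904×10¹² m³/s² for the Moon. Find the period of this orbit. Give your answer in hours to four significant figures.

T ≈ 8.750 hours

r_p = 1737 + 65.44 = 1802.4 km = 1.8024×10⁶ m.
r_a = 1737 + 6414 = 8151.0 km = 8.1510×10⁶ m.
Semi-major axis a = (r_p + r_a)/2 = (1802.4 + 8151.0)/2 = 4976.7 km = 4.977×10⁶ m.
By Kepler's third law T = 2π√(a³/μ) = 2π × 5.013×10³ = 3.150×10⁴ s.
= 8.750 hours.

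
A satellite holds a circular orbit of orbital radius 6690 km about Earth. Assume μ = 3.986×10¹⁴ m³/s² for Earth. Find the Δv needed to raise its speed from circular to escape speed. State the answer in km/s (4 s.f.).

Δv ≈ 3.197 km/s

r = 6690 km = 6.690×10⁶ m.
Circular speed v_c = √(μ/r) = 7719 m/s.
Escape speed v_esc = √(2μ/r) = √2 × v_c = 10920 m/s.
Δv = v_esc − v_c = 3197 m/s = 3.197 km/s.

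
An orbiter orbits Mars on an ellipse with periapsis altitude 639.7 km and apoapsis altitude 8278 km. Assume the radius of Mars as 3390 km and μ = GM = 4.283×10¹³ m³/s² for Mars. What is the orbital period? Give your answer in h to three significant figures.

T ≈ 5.86 h

r_p = 3390 + 639.7 = 4029.7 km = 4.0297×10⁶ m.
r_a = 3390 + 8278 = 11668 km = 1.1668×10⁷ m.
Semi-major axis a = (r_p + r_a)/2 = (4029.7 + 11668)/2 = 7848.9 km = 7.849×10⁶ m.
By Kepler's third law T = 2π√(a³/μ) = 2π × 3.360×10³ = 2.111×10⁴ s.
= 5.864 h.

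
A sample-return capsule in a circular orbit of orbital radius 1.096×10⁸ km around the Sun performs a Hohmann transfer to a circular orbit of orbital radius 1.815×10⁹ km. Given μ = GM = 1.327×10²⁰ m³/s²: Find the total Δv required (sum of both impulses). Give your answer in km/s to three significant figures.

Δv_total ≈ 18.7 km/s

r₁ = 1.096×10⁸ km = 1.096×10¹¹ m.
r₂ = 1.815×10⁹ km = 1.815×10¹² m.
Transfer ellipse a_t = (r₁ + r₂)/2 = 9.623×10¹¹ m.
At r₁: circular v_c1 = √(μ/r₁) = 34800 m/s; transfer-perihelion v_p = √[μ(2/r₁ − 1/a_t)] = 47790 m/s.
Δv₁ = v_p − v_c1 = 12990 m/s.
At r₂: circular v_c2 = √(μ/r₂) = 8551 m/s; transfer-aphelion v_a = √[μ(2/r₂ − 1/a_t)] = 2886 m/s.
Δv₂ = v_c2 − v_a = 5665 m/s.
Total Δv = Δv₁ + Δv₂ = 18660 m/s = 18.66 km/s.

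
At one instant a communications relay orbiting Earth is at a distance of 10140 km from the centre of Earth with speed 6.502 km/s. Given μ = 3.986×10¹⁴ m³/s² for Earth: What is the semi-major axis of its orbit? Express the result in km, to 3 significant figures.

a ≈ 11000 km

r = 1.014×10⁷ m.
Vis-viva rearranged: 1/a = 2/r − v²/μ = 1.972×10⁻⁷ − 1.061×10⁻⁷ = 9.118×10⁻⁸ m⁻¹.
a = 1.097×10⁷ m = 10968 km.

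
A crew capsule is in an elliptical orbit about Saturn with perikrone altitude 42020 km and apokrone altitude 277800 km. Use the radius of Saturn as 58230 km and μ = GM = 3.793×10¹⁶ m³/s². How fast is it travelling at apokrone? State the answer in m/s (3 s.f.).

v ≈ 7200 m/s

r_p = 58230 + 42020 = 100250 km = 1.0025×10⁸ m.
r_a = 58230 + 277800 = 336030 km = 3.3603×10⁸ m.
Semi-major axis a = (r_p + r_a)/2 = 2.1814×10⁵ km = 2.181×10⁸ m.
Vis-viva: v² = μ(2/r − 1/a) = 3.793×10¹⁶ × (5.952×10⁻⁹ − 4.584×10⁻⁹) = 5.187×10⁷ m²/s².
v = 7202 m/s.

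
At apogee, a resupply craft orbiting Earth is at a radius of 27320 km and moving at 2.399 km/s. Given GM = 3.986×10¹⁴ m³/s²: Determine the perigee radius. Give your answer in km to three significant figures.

perigee radius ≈ 6710 km

r_a = 2.732×10⁷ m.
Specific energy ε = v²/2 − μ/r = -1.171×10⁷ J/kg, so a = −μ/(2ε) = 1.702×10⁷ m.
The apsides satisfy r_p + r_a = 2a, so the perigee radius is 2a − r_a = 6.712×10⁶ m = 6712.2 km.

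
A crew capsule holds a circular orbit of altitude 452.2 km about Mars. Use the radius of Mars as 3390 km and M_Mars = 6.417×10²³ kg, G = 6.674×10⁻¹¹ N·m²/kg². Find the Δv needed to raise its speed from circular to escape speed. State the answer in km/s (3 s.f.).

μ = GM = 6.674×10⁻¹¹ × 6.417×10²³ = 4.283×10¹³ m³/s².
r = 3390 + 452.2 = 3842.2 km = 3.8422×10⁶ m.
Circular speed v_c = √(μ/r) = 3339 m/s.
Escape speed v_esc = √(2μ/r) = √2 × v_c = 4722 m/s.
Δv = v_esc − v_c = 1383 m/s = 1.383 km/s.

Δv ≈ 1.38 km/s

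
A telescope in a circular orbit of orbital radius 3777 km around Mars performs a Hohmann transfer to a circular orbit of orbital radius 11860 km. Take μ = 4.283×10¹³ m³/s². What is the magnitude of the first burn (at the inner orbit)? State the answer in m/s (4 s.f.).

r₁ = 3777 km = 3.777×10⁶ m.
r₂ = 11860 km = 1.186×10⁷ m.
Transfer ellipse a_t = (r₁ + r₂)/2 = 7.818×10⁶ m.
At r₁: circular v_c1 = √(μ/r₁) = 3367 m/s; transfer-periapsis v_p = √[μ(2/r₁ − 1/a_t)] = 4147 m/s.
Δv₁ = v_p − v_c1 = 780.0 m/s.

Δv ≈ 780.0 m/s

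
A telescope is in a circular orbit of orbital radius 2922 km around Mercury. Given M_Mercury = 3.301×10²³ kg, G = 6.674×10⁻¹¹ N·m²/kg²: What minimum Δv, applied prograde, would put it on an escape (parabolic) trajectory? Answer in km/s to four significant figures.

Δv ≈ 1.137 km/s

μ = GM = 6.674×10⁻¹¹ × 3.301×10²³ = 2.203×10¹³ m³/s².
r = 2922 km = 2.922×10⁶ m.
Circular speed v_c = √(μ/r) = 2746 m/s.
Escape speed v_esc = √(2μ/r) = √2 × v_c = 3883 m/s.
Δv = v_esc − v_c = 1137 m/s = 1.137 km/s.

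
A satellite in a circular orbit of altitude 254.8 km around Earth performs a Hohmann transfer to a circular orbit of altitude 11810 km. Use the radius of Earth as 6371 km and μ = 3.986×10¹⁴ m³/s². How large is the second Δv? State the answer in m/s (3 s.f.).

Δv ≈ 1260 m/s

r₁ = 6371 + 254.8 = 6625.8 km = 6.6258×10⁶ m.
r₂ = 6371 + 11810 = 18181 km = 1.8181×10⁷ m.
Transfer ellipse a_t = (r₁ + r₂)/2 = 1.240×10⁷ m.
At r₁: circular v_c1 = √(μ/r₁) = 7756 m/s; transfer-perigee v_p = √[μ(2/r₁ − 1/a_t)] = 9390 m/s.
At r₂: circular v_c2 = √(μ/r₂) = 4682 m/s; transfer-apogee v_a = √[μ(2/r₂ − 1/a_t)] = 3422 m/s.
Δv₂ = v_c2 − v_a = 1260 m/s.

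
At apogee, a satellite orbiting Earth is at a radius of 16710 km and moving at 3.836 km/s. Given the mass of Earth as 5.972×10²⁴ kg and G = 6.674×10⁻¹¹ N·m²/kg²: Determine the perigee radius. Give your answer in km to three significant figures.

perigee radius ≈ 7450 km

μ = GM = 6.674×10⁻¹¹ × 5.972×10²⁴ = 3.986×10¹⁴ m³/s².
r_a = 1.671×10⁷ m.
Specific energy ε = v²/2 − μ/r = -1.649×10⁷ J/kg, so a = −μ/(2ε) = 1.208×10⁷ m.
The apsides satisfy r_p + r_a = 2a, so the perigee radius is 2a − r_a = 7.453×10⁶ m = 7453.4 km.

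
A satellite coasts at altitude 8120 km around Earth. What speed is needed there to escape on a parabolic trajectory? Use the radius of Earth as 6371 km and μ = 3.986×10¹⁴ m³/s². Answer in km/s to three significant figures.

v_esc ≈ 7.42 km/s

r = 6371 + 8120 = 14491 km = 1.4491×10⁷ m.
Escape speed v_esc = √(2μ/r) = √(2 × 3.986×10¹⁴ / 1.449×10⁷) = √(5.501×10⁷) = 7417 m/s.
= 7.417 km/s.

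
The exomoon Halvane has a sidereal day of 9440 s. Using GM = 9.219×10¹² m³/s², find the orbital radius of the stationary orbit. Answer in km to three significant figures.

r_sync ≈ 2750 km

A synchronous orbit has period T, so by Kepler's third law a = (μT²/4π²)^(1/3).
μT²/4π² = 9.219×10¹² × (9.440×10³)² / 39.48 = 2.081×10¹⁹ m³.
a = 2.751×10⁶ m = 2750.6 km.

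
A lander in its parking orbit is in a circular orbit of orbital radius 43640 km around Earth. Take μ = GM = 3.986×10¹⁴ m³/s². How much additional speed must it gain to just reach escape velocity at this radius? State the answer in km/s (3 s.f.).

Δv ≈ 1.25 km/s

r = 43640 km = 4.364×10⁷ m.
Circular speed v_c = √(μ/r) = 3022 m/s.
Escape speed v_esc = √(2μ/r) = √2 × v_c = 4274 m/s.
Δv = v_esc − v_c = 1252 m/s = 1.252 km/s.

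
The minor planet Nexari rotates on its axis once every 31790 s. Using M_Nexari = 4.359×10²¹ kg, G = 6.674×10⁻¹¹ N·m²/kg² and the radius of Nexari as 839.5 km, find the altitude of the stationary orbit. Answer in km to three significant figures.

h_sync ≈ 1110 km

μ = GM = 6.674×10⁻¹¹ × 4.359×10²¹ = 2.909×10¹¹ m³/s².
A synchronous orbit has period T, so by Kepler's third law a = (μT²/4π²)^(1/3).
μT²/4π² = 2.909×10¹¹ × (3.179×10⁴)² / 39.48 = 7.447×10¹⁸ m³.
a = 1.953×10⁶ m = 1952.8 km.
Altitude h = a − R = 1952.8 − 839.5 = 1113.3 km.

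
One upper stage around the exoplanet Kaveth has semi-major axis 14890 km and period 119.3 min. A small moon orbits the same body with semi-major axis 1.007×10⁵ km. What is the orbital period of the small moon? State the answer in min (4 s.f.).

Kepler's third law: T² ∝ a³, so T₂ = T₁ (a₂/a₁)^(3/2).
a₂/a₁ = 6.763, (a₂/a₁)^(3/2) = 17.59.
T₂ = 119.3 × 17.59 = 2098 min.

T₂ ≈ 2098 min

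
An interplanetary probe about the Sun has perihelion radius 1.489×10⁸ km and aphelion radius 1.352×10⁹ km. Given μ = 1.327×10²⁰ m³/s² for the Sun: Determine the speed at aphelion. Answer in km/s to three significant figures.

v ≈ 4.41 km/s

Semi-major axis a = (r_p + r_a)/2 = 7.5045×10⁸ km = 7.504×10¹¹ m.
Vis-viva: v² = μ(2/r − 1/a) = 1.327×10²⁰ × (1.479×10⁻¹² − 1.333×10⁻¹²) = 1.947×10⁷ m²/s².
v = 4413 m/s = 4.413 km/s.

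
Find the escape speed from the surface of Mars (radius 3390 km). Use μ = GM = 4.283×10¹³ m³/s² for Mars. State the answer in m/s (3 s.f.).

r = R = 3.390×10⁶ m.
Escape speed v_esc = √(2μ/r) = √(2 × 4.283×10¹³ / 3.390×10⁶) = √(2.527×10⁷) = 5027 m/s.

v_esc ≈ 5030 m/s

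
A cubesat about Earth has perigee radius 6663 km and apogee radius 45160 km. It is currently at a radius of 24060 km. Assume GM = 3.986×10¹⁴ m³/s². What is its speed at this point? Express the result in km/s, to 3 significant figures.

Semi-major axis a = (r_p + r_a)/2 = 25912 km = 2.591×10⁷ m.
Vis-viva: v² = μ(2/r − 1/a) = 3.986×10¹⁴ × (8.313×10⁻⁸ − 3.859×10⁻⁸) = 1.775×10⁷ m²/s².
v = 4213 m/s = 4.213 km/s.

v ≈ 4.21 km/s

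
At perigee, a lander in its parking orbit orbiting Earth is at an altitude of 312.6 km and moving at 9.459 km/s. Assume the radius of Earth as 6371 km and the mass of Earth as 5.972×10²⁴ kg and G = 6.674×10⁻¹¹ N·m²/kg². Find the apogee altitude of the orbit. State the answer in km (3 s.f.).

μ = GM = 6.674×10⁻¹¹ × 5.972×10²⁴ = 3.986×10¹⁴ m³/s².
r_p = 6371 + 312.6 = 6683.6 km = 6.684×10⁶ m.
Specific energy ε = v²/2 − μ/r = -1.490×10⁷ J/kg, so a = −μ/(2ε) = 1.338×10⁷ m.
The apsides satisfy r_p + r_a = 2a, so the apogee radius is 2a − r_p = 2.007×10⁷ m = 20070 km.
Apogee altitude = 20070 − 6371 = 13699 km.

apogee altitude ≈ 13700 km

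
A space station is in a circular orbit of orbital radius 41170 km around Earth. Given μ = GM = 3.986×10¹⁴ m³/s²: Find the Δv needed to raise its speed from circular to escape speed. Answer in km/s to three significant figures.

r = 41170 km = 4.117×10⁷ m.
Circular speed v_c = √(μ/r) = 3112 m/s.
Escape speed v_esc = √(2μ/r) = √2 × v_c = 4400 m/s.
Δv = v_esc − v_c = 1289 m/s = 1.289 km/s.

Δv ≈ 1.29 km/s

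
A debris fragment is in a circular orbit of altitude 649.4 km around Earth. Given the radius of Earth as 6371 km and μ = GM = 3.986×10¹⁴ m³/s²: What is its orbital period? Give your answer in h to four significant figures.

r = 6371 + 649.4 = 7020.4 km = 7.0204×10⁶ m.
Kepler's third law: T = 2π√(r³/μ) = 2π√((7.020×10⁶)³ / 3.986×10¹⁴).
r³/μ = 8.681×10⁵ s², so T = 2π × 9.317×10² = 5.854×10³ s.
Converting: 5.854×10³ s ÷ 3600 = 1.626 h.

T ≈ 1.626 h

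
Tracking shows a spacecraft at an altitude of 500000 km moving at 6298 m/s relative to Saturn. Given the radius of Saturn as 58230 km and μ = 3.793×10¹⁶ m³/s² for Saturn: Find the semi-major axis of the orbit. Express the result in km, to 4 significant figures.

a ≈ 3.942×10⁵ km

r = 58230 + 500000 = 5.5823×10⁵ km = 5.582×10⁸ m.
Specific orbital energy ε = v²/2 − μ/r = (6298)²/2 − 3.793×10¹⁶/5.582×10⁸ = -4.811×10⁷ J/kg.
Since ε = −μ/(2a), a = −μ/(2ε) = 3.942×10⁸ m = 3.9416×10⁵ km.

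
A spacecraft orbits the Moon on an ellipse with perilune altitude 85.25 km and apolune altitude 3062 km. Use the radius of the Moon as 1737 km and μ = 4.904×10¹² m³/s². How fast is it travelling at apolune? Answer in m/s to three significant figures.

v ≈ 750 m/s

r_p = 1737 + 85.25 = 1822.2 km = 1.8222×10⁶ m.
r_a = 1737 + 3062 = 4799.0 km = 4.7990×10⁶ m.
Semi-major axis a = (r_p + r_a)/2 = 3310.6 km = 3.311×10⁶ m.
Vis-viva: v² = μ(2/r − 1/a) = 4.904×10¹² × (4.168×10⁻⁷ − 3.021×10⁻⁷) = 5.625×10⁵ m²/s².
v = 750.0 m/s.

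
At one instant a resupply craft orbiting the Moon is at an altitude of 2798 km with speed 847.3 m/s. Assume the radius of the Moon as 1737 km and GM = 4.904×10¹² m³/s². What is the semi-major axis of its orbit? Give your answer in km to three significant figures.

a ≈ 3390 km

r = 1737 + 2798 = 4535.0 km = 4.535×10⁶ m.
Specific orbital energy ε = v²/2 − μ/r = (847.3)²/2 − 4.904×10¹²/4.535×10⁶ = -7.224×10⁵ J/kg.
Since ε = −μ/(2a), a = −μ/(2ε) = 3.394×10⁶ m = 3394.2 km.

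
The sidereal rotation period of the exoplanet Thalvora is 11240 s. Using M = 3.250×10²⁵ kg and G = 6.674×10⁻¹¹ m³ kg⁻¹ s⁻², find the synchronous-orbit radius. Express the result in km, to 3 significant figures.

r_sync ≈ 19100 km

μ = GM = 6.674×10⁻¹¹ × 3.250×10²⁵ = 2.169×10¹⁵ m³/s².
A synchronous orbit has period T, so by Kepler's third law a = (μT²/4π²)^(1/3).
μT²/4π² = 2.169×10¹⁵ × (1.124×10⁴)² / 39.48 = 6.941×10²¹ m³.
a = 1.908×10⁷ m = 19076 km.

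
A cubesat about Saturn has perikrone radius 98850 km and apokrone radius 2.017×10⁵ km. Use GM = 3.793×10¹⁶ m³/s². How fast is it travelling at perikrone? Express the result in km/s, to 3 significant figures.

v ≈ 22.7 km/s

Semi-major axis a = (r_p + r_a)/2 = 1.5028×10⁵ km = 1.503×10⁸ m.
Vis-viva: v² = μ(2/r − 1/a) = 3.793×10¹⁶ × (2.023×10⁻⁸ − 6.654×10⁻⁹) = 5.150×10⁸ m²/s².
v = 22690 m/s = 22.69 km/s.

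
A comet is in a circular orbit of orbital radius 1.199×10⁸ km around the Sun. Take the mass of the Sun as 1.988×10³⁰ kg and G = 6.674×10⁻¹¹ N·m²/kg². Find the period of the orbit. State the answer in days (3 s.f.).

T ≈ 262 days

μ = GM = 6.674×10⁻¹¹ × 1.988×10³⁰ = 1.327×10²⁰ m³/s².
r = 1.199×10⁸ km = 1.199×10¹¹ m.
Kepler's third law: T = 2π√(r³/μ) = 2π√((1.199×10¹¹)³ / 1.327×10²⁰).
r³/μ = 1.299×10¹³ s², so T = 2π × 3.604×10⁶ = 2.265×10⁷ s.
Converting: 2.265×10⁷ s ÷ 86400 = 262.1 days.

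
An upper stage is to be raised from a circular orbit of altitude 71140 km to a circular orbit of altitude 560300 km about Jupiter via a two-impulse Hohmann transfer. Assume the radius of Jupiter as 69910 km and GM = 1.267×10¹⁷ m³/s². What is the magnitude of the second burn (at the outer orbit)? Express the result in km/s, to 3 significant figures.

r₁ = 69910 + 71140 = 141050 km = 1.4105×10⁸ m.
r₂ = 69910 + 560300 = 630210 km = 6.3021×10⁸ m.
Transfer ellipse a_t = (r₁ + r₂)/2 = 3.856×10⁸ m.
At r₁: circular v_c1 = √(μ/r₁) = 29970 m/s; transfer-perijove v_p = √[μ(2/r₁ − 1/a_t)] = 38310 m/s.
At r₂: circular v_c2 = √(μ/r₂) = 14180 m/s; transfer-apojove v_a = √[μ(2/r₂ − 1/a_t)] = 8575 m/s.
Δv₂ = v_c2 − v_a = 5604 m/s.
= 5.604 km/s.

Δv ≈ 5.60 km/s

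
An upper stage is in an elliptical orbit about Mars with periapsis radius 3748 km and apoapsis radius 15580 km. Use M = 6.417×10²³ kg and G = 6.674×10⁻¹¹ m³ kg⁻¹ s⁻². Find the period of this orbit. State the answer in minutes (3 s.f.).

μ = GM = 6.674×10⁻¹¹ × 6.417×10²³ = 4.283×10¹³ m³/s².
Semi-major axis a = (r_p + r_a)/2 = (3748.0 + 15580)/2 = 9664.0 km = 9.664×10⁶ m.
By Kepler's third law T = 2π√(a³/μ) = 2π × 4.591×10³ = 2.884×10⁴ s.
= 480.7 minutes.

T ≈ 481 minutes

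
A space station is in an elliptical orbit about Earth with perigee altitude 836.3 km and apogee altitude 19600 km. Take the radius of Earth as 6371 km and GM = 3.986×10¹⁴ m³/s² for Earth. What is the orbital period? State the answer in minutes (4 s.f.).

T ≈ 354.4 minutes

r_p = 6371 + 836.3 = 7207.3 km = 7.2073×10⁶ m.
r_a = 6371 + 19600 = 25971 km = 2.5971×10⁷ m.
Semi-major axis a = (r_p + r_a)/2 = (7207.3 + 25971)/2 = 16589 km = 1.659×10⁷ m.
By Kepler's third law T = 2π√(a³/μ) = 2π × 3.384×10³ = 2.126×10⁴ s.
= 354.4 minutes.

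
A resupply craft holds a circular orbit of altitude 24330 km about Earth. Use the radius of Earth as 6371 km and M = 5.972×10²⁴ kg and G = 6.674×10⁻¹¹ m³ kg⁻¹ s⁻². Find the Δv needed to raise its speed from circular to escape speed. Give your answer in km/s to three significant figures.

μ = GM = 6.674×10⁻¹¹ × 5.972×10²⁴ = 3.986×10¹⁴ m³/s².
r = 6371 + 24330 = 30701 km = 3.0701×10⁷ m.
Circular speed v_c = √(μ/r) = 3603 m/s.
Escape speed v_esc = √(2μ/r) = √2 × v_c = 5096 m/s.
Δv = v_esc − v_c = 1492 m/s = 1.492 km/s.

Δv ≈ 1.49 km/s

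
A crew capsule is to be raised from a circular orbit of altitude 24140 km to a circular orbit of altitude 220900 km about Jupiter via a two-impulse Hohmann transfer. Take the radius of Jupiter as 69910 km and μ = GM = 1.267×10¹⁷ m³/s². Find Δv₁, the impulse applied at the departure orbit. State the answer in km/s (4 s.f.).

r₁ = 69910 + 24140 = 94050 km = 9.4050×10⁷ m.
r₂ = 69910 + 220900 = 290810 km = 2.9081×10⁸ m.
Transfer ellipse a_t = (r₁ + r₂)/2 = 1.924×10⁸ m.
At r₁: circular v_c1 = √(μ/r₁) = 36700 m/s; transfer-perijove v_p = √[μ(2/r₁ − 1/a_t)] = 45120 m/s.
Δv₁ = v_p − v_c1 = 8417 m/s.
= 8.417 km/s.

Δv ≈ 8.417 km/s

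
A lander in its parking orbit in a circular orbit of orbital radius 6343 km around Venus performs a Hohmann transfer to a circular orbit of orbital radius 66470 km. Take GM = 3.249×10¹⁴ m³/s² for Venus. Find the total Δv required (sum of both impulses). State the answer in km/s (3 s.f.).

Δv_total ≈ 3.80 km/s

r₁ = 6343 km = 6.343×10⁶ m.
r₂ = 66470 km = 6.647×10⁷ m.
Transfer ellipse a_t = (r₁ + r₂)/2 = 3.641×10⁷ m.
At r₁: circular v_c1 = √(μ/r₁) = 7157 m/s; transfer-periapsis v_p = √[μ(2/r₁ − 1/a_t)] = 9671 m/s.
Δv₁ = v_p − v_c1 = 2514 m/s.
At r₂: circular v_c2 = √(μ/r₂) = 2211 m/s; transfer-apoapsis v_a = √[μ(2/r₂ − 1/a_t)] = 922.8 m/s.
Δv₂ = v_c2 − v_a = 1288 m/s.
Total Δv = Δv₁ + Δv₂ = 3802 m/s = 3.802 km/s.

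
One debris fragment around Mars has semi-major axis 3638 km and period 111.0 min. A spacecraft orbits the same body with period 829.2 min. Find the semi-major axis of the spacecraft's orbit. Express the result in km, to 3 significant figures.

a₂ ≈ 13900 km

Kepler's third law: a³ ∝ T², so a₂ = a₁ (T₂/T₁)^(2/3).
T₂/T₁ = 7.470, (T₂/T₁)^(2/3) = 3.821.
a₂ = 3638 × 3.821 = 13900 km.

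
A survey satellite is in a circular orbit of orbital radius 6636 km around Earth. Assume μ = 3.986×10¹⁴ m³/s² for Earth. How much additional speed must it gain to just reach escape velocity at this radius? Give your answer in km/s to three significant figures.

r = 6636 km = 6.636×10⁶ m.
Circular speed v_c = √(μ/r) = 7750 m/s.
Escape speed v_esc = √(2μ/r) = √2 × v_c = 10960 m/s.
Δv = v_esc − v_c = 3210 m/s = 3.210 km/s.

Δv ≈ 3.21 km/s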